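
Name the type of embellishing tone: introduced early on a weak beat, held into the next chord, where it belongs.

Approach: ahead of the chord change (typically by step), so it is dissonant against the current harmony. Departure: none — the same pitch is restated or held and is a chord tone of the new harmony.
Dissonant first, consonant once the harmony catches up: the note simply arrives early — an anticipation. (The reverse timing, consonant first and dissonant after the change, would be a suspension or retardation.)

Anticipation.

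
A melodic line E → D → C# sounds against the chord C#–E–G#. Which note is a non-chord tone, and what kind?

The harmony at that moment is C# minor triad (C#, E, G#); D is not a chord tone.
It is approached by step down from E and left by step down to C#.
Step in, step out in the same direction — a passing tone.

D is a passing tone.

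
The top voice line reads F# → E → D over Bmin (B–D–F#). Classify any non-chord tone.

The harmony at that moment is B minor triad (B, D, F#); E is not a chord tone.
It is approached by step down from F# and left by step down to D.
Step in, step out in the same direction — a passing tone.

E is a passing tone.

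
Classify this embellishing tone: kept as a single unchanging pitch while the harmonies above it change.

Pedal tone.

Approach: none. Departure: none — a single pitch is sustained while the chords change around it, passing through harmonies that do not contain it.
No melodic motion at all; the dissonance is created entirely by the moving harmonies against the stationary note — a pedal tone (pedal point).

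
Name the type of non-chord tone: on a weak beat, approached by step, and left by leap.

Approach: by step. Departure: by leap. Metric position: weak.
Step in, leap out, from a weak position — an escape tone (échappée). (It is the mirror image of the appoggiatura, which leaps in and steps out on a strong beat.)

Escape tone.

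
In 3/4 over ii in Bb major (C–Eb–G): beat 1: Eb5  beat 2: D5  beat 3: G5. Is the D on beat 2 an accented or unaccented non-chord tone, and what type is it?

Unaccented escape tone.

The harmony at that moment is C minor triad (C, Eb, G); D5 is not a chord tone.
It is approached by step down from Eb5 and left by leap up to G5.
Step in, leap out — an escape tone.
It falls on a weak beat, so it is unaccented.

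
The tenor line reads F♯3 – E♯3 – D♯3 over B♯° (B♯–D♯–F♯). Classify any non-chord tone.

E♯3 is a passing tone.

The harmony at that moment is B♯ diminished triad (B♯, D♯, F♯); E♯3 is not a chord tone.
It is approached by step down from F♯3 and left by step down to D♯3.
Step in, step out in the same direction — a passing tone.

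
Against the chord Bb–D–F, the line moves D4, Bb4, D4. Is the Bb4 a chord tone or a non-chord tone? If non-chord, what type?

Bb major triad contains Bb, D, F; Bb is the root, so it is a chord tone.

Chord tone (the root of Bb major triad).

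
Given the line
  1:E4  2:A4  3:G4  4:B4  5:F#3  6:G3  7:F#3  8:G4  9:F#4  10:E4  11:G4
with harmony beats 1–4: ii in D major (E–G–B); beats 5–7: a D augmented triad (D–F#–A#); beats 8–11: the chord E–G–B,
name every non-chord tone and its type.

A4 (beat 2) — appoggiatura; G3 (beat 6) — neighbor tone; F#4 (beat 9) — passing tone.

The harmony at that moment is E minor triad (E, G, B); A4 is not a chord tone.
It is approached by leap up from E4 and left by step down to G4.
Leap in, step out — an appoggiatura.
The harmony at that moment is D augmented triad (D, F#, A#); G3 is not a chord tone.
It is approached by step up from F#3 and left by step down to F#3.
Step away and step back to the same note — a neighbor tone (upper neighbor).
The harmony at that moment is E minor triad (E, G, B); F#4 is not a chord tone.
It is approached by step down from G4 and left by step down to E4.
Step in, step out in the same direction — a passing tone.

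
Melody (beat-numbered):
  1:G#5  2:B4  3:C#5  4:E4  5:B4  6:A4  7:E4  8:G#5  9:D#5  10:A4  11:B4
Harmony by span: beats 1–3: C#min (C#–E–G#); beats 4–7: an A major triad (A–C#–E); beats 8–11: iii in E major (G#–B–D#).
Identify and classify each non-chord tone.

The harmony at that moment is C# minor triad (C#, E, G#); B4 is not a chord tone.
It is approached by leap down from G#5 and left by step up to C#5.
Leap in, step out — an appoggiatura.
The harmony at that moment is A major triad (A, C#, E); B4 is not a chord tone.
It is approached by leap up from E4 and left by step down to A4.
Leap in, step out — an appoggiatura.
The harmony at that moment is G# minor triad (G#, B, D#); A4 is not a chord tone.
It is approached by leap down from D#5 and left by step up to B4.
Leap in, step out — an appoggiatura.

B4 (beat 2) — appoggiatura; B4 (beat 5) — appoggiatura; A4 (beat 10) — appoggiatura.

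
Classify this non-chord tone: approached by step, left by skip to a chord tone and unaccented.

Approach: by step. Departure: by leap. Metric position: weak.
Step in, leap out, from a weak position — an escape tone (échappée). (It is the mirror image of the appoggiatura, which leaps in and steps out on a strong beat.)

Escape tone.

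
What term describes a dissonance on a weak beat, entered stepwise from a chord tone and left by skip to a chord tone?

Escape tone.

Approach: by step. Departure: by leap. Metric position: weak.
Step in, leap out, from a weak position — an escape tone (échappée). (It is the mirror image of the appoggiatura, which leaps in and steps out on a strong beat.)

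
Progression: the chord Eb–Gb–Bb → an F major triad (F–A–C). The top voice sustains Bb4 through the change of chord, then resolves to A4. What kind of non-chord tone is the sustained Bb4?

Bb4 is a suspension.

The harmony at that moment is F major triad (F, A, C); Bb4 is not a chord tone.
It is held over (the same pitch as the preceding Bb4) and left by step down to A4.
Held over from the previous chord and resolving down by step — a suspension.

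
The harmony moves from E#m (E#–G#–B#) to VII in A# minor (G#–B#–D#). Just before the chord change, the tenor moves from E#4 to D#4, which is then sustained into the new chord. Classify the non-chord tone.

D#4 is an anticipation.

The harmony at that moment is E# minor triad (E#, G#, B#); D#4 is not a chord tone.
It is approached by step down from E#4 and then sustained as the same pitch into the next harmony.
Arriving early and becoming a chord tone when the harmony changes — an anticipation.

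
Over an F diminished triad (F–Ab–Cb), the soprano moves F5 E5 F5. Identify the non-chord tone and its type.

The harmony at that moment is F diminished triad (F, Ab, Cb); E5 is not a chord tone.
It is approached by step down from F5 and left by step up to F5.
Step away and step back to the same note — a neighbor tone (lower neighbor).

E5 is a neighbor tone.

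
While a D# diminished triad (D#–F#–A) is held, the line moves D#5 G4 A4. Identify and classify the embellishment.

The harmony at that moment is D# diminished triad (D#, F#, A); G4 is not a chord tone.
It is approached by leap down from D#5 and left by step up to A4.
Leap in, step out — an appoggiatura.

G4 is an appoggiatura.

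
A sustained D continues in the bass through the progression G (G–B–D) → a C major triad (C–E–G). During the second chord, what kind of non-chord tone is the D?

Pedal tone (pedal point).

The harmony at that moment is C major triad (C, E, G); D is not a chord tone.
It is held over (the same pitch as the preceding D) and then sustained as the same pitch into the next harmony.
Sustained through a change of harmony — a pedal tone.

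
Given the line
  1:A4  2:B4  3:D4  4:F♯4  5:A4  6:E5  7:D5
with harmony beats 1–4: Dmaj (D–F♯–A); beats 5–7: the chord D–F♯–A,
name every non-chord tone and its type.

B4 (beat 2) — escape tone; E5 (beat 6) — appoggiatura.

The harmony at that moment is D major triad (D, F♯, A); B4 is not a chord tone.
It is approached by step up from A4 and left by leap down to D4.
Step in, leap out — an escape tone.
The harmony at that moment is D major triad (D, F♯, A); E5 is not a chord tone.
It is approached by leap up from A4 and left by step down to D5.
Leap in, step out — an appoggiatura.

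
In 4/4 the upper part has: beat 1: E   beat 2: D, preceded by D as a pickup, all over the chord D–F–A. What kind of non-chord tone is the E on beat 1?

The harmony at that moment is D minor triad (D, F, A); E is not a chord tone.
It is approached by step up from D and left by step down to D.
Step away and step back to the same note — a neighbor tone (upper neighbor).

Upper neighbor tone.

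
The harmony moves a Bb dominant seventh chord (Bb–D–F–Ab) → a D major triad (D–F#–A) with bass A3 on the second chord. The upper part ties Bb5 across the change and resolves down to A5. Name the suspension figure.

9–8 suspension.

At the second chord the bass is A3. The suspended Bb5 lies a ninth above the bass; after resolving down by step to A5, the interval above the bass becomes an octave.
Suspension figures are named by those two intervals: 9–8.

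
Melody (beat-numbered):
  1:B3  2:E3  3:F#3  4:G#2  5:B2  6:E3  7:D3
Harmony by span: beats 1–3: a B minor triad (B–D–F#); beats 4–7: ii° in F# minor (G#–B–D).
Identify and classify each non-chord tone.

The harmony at that moment is B minor triad (B, D, F#); E3 is not a chord tone.
It is approached by leap down from B3 and left by step up to F#3.
Leap in, step out — an appoggiatura.
The harmony at that moment is G# diminished triad (G#, B, D); E3 is not a chord tone.
It is approached by leap up from B2 and left by step down to D3.
Leap in, step out — an appoggiatura.

E3 (beat 2) — appoggiatura; E3 (beat 6) — appoggiatura.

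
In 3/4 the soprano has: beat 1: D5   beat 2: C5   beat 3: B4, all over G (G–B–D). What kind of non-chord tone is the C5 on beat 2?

The harmony at that moment is G major triad (G, B, D); C5 is not a chord tone.
It is approached by step down from D5 and left by step down to B4.
Step in, step out in the same direction — a passing tone.

Passing tone.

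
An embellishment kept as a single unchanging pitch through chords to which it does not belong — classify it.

Approach: none. Departure: none — a single pitch is sustained while the chords change around it, passing through harmonies that do not contain it.
No melodic motion at all; the dissonance is created entirely by the moving harmonies against the stationary note — a pedal tone (pedal point).

Pedal tone.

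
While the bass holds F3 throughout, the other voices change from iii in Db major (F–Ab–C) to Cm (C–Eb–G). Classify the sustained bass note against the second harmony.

Pedal tone (pedal point).

The harmony at that moment is C minor triad (C, Eb, G); F3 is not a chord tone.
It is held over (the same pitch as the preceding F3) and then sustained as the same pitch into the next harmony.
Sustained through a change of harmony — a pedal tone.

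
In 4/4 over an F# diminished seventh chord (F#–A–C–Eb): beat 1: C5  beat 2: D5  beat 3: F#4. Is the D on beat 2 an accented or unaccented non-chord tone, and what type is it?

The harmony at that moment is F# diminished seventh chord (F#, A, C, Eb); D5 is not a chord tone.
It is approached by step up from C5 and left by leap down to F#4.
Step in, leap out — an escape tone.
It falls on a weak beat, so it is unaccented.

Unaccented escape tone.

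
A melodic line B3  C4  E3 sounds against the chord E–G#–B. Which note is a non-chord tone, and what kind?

The harmony at that moment is E major triad (E, G#, B); C4 is not a chord tone.
It is approached by step up from B3 and left by leap down to E3.
Step in, leap out — an escape tone.

C4 is an escape tone.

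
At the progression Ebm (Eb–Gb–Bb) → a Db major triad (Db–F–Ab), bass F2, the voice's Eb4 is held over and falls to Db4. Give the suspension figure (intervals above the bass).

At the second chord the bass is F2. The suspended Eb4 lies a seventh above the bass; after resolving down by step to Db4, the interval above the bass becomes a sixth.
Suspension figures are named by those two intervals: 7–6.

7–6 suspension.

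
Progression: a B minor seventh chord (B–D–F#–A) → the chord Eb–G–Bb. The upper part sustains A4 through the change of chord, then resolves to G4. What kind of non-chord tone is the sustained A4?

The harmony at that moment is Eb major triad (Eb, G, Bb); A4 is not a chord tone.
It is held over (the same pitch as the preceding A4) and left by step down to G4.
Held over from the previous chord and resolving down by step — a suspension.

A4 is a suspension.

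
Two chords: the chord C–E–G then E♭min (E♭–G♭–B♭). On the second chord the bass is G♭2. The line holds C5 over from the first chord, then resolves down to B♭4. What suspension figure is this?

4–3 suspension.

At the second chord the bass is G♭2. The suspended C5 lies a fourth above the bass; after resolving down by step to B♭4, the interval above the bass becomes a third.
Suspension figures are named by those two intervals: 4–3.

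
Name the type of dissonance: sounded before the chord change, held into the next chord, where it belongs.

Approach: ahead of the chord change (typically by step), so it is dissonant against the current harmony. Departure: none — the same pitch is restated or held and is a chord tone of the new harmony.
Dissonant first, consonant once the harmony catches up: the note simply arrives early — an anticipation. (The reverse timing, consonant first and dissonant after the change, would be a suspension or retardation.)

Anticipation.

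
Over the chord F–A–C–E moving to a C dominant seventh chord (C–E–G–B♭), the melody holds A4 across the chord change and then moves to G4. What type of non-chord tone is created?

A4 is a suspension.

The harmony at that moment is C dominant seventh chord (C, E, G, B♭); A4 is not a chord tone.
It is held over (the same pitch as the preceding A4) and left by step down to G4.
Held over from the previous chord and resolving down by step — a suspension.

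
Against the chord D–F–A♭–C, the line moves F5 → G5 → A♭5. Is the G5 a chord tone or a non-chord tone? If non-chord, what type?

Non-chord tone — a passing tone.

The harmony at that moment is D half-diminished seventh chord (D, F, A♭, C); G5 is not a chord tone.
It is approached by step up from F5 and left by step up to A♭5.
Step in, step out in the same direction — a passing tone.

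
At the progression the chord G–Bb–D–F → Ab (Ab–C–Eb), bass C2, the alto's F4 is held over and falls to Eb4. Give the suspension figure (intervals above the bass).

4–3 suspension.

At the second chord the bass is C2. The suspended F4 lies a fourth above the bass; after resolving down by step to Eb4, the interval above the bass becomes a third.
Suspension figures are named by those two intervals: 4–3.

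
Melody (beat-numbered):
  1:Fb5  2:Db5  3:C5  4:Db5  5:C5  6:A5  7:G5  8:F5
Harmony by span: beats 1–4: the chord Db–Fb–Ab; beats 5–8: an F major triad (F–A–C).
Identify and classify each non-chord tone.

C5 (beat 3) — neighbor tone; G5 (beat 7) — passing tone.

The harmony at that moment is Db minor triad (Db, Fb, Ab); C5 is not a chord tone.
It is approached by step down from Db5 and left by step up to Db5.
Step away and step back to the same note — a neighbor tone (lower neighbor).
The harmony at that moment is F major triad (F, A, C); G5 is not a chord tone.
It is approached by step down from A5 and left by step down to F5.
Step in, step out in the same direction — a passing tone.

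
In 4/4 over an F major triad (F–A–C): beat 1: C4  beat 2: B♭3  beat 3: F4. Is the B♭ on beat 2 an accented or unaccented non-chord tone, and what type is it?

The harmony at that moment is F major triad (F, A, C); B♭3 is not a chord tone.
It is approached by step down from C4 and left by leap up to F4.
Step in, leap out — an escape tone.
It falls on a weak beat, so it is unaccented.

Unaccented escape tone.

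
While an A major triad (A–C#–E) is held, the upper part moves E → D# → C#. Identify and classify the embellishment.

The harmony at that moment is A major triad (A, C#, E); D# is not a chord tone.
It is approached by step down from E and left by step down to C#.
Step in, step out in the same direction — a passing tone.

D# is a passing tone.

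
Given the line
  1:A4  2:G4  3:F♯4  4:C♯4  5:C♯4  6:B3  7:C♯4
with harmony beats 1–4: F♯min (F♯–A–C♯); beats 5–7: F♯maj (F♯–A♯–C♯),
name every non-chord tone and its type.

G4 (beat 2) — passing tone; B3 (beat 6) — neighbor tone.

The harmony at that moment is F♯ minor triad (F♯, A, C♯); G4 is not a chord tone.
It is approached by step down from A4 and left by step down to F♯4.
Step in, step out in the same direction — a passing tone.
The harmony at that moment is F♯ major triad (F♯, A♯, C♯); B3 is not a chord tone.
It is approached by step down from C♯4 and left by step up to C♯4.
Step away and step back to the same note — a neighbor tone (lower neighbor).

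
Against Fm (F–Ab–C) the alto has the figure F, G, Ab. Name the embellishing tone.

The harmony at that moment is F minor triad (F, Ab, C); G is not a chord tone.
It is approached by step up from F and left by step up to Ab.
Step in, step out in the same direction — a passing tone.

G is a passing tone.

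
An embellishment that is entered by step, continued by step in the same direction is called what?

Approach: by step. Departure: by step, continuing in the same direction.
Stepwise on both sides with no change of direction means the note fills in the space between two different chord tones — a passing tone. (Had it turned back to its starting note it would be a neighbor tone instead.)

Passing tone.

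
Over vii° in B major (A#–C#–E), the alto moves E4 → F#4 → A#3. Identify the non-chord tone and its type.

The harmony at that moment is A# diminished triad (A#, C#, E); F#4 is not a chord tone.
It is approached by step up from E4 and left by leap down to A#3.
Step in, leap out — an escape tone.

F#4 is an escape tone.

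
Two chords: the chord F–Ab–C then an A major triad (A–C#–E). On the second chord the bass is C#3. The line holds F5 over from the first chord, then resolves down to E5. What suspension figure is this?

At the second chord the bass is C#3. The suspended F5 lies a fourth above the bass; after resolving down by step to E5, the interval above the bass becomes a third.
Suspension figures are named by those two intervals: 4–3.

4–3 suspension.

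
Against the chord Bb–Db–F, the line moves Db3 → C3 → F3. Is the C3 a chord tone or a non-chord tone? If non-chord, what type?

Non-chord tone — an escape tone.

The harmony at that moment is Bb minor triad (Bb, Db, F); C3 is not a chord tone.
It is approached by step down from Db3 and left by leap up to F3.
Step in, leap out — an escape tone.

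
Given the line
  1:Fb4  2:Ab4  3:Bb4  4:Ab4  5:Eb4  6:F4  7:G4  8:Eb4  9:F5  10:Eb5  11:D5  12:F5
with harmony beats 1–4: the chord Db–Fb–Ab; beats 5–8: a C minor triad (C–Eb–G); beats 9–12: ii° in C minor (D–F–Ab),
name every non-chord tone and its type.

Bb4 (beat 3) — neighbor tone; F4 (beat 6) — passing tone; Eb5 (beat 10) — passing tone.

The harmony at that moment is Db minor triad (Db, Fb, Ab); Bb4 is not a chord tone.
It is approached by step up from Ab4 and left by step down to Ab4.
Step away and step back to the same note — a neighbor tone (upper neighbor).
The harmony at that moment is C minor triad (C, Eb, G); F4 is not a chord tone.
It is approached by step up from Eb4 and left by step up to G4.
Step in, step out in the same direction — a passing tone.
The harmony at that moment is D diminished triad (D, F, Ab); Eb5 is not a chord tone.
It is approached by step down from F5 and left by step down to D5.
Step in, step out in the same direction — a passing tone.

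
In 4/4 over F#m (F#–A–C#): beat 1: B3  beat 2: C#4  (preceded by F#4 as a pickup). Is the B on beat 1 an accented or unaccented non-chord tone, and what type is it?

Accented appoggiatura.

The harmony at that moment is F# minor triad (F#, A, C#); B3 is not a chord tone.
It is approached by leap down from F#4 and left by step up to C#4.
Leap in, step out — an appoggiatura.
It falls on the downbeat, so it is accented.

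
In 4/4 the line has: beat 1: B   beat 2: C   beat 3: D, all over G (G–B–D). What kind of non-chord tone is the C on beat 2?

The harmony at that moment is G major triad (G, B, D); C is not a chord tone.
It is approached by step up from B and left by step up to D.
Step in, step out in the same direction — a passing tone.

Passing tone.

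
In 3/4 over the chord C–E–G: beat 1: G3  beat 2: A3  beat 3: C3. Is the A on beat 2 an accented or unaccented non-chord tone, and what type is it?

The harmony at that moment is C major triad (C, E, G); A3 is not a chord tone.
It is approached by step up from G3 and left by leap down to C3.
Step in, leap out — an escape tone.
It falls on a weak beat, so it is unaccented.

Unaccented escape tone.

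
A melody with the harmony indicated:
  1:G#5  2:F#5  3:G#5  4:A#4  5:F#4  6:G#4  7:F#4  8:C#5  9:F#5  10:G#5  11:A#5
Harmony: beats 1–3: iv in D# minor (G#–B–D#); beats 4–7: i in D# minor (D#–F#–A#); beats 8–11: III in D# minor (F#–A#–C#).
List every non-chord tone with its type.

F#5 (beat 2) — neighbor tone; G#4 (beat 6) — neighbor tone; G#5 (beat 10) — passing tone.

The harmony at that moment is G# minor triad (G#, B, D#); F#5 is not a chord tone.
It is approached by step down from G#5 and left by step up to G#5.
Step away and step back to the same note — a neighbor tone (lower neighbor).
The harmony at that moment is D# minor triad (D#, F#, A#); G#4 is not a chord tone.
It is approached by step up from F#4 and left by step down to F#4.
Step away and step back to the same note — a neighbor tone (upper neighbor).
The harmony at that moment is F# major triad (F#, A#, C#); G#5 is not a chord tone.
It is approached by step up from F#5 and left by step up to A#5.
Step in, step out in the same direction — a passing tone.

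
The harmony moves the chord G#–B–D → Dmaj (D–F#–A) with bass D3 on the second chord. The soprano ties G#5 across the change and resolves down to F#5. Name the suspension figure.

At the second chord the bass is D3. The suspended G#5 lies a fourth above the bass; after resolving down by step to F#5, the interval above the bass becomes a third.
Suspension figures are named by those two intervals: 4–3.

4–3 suspension.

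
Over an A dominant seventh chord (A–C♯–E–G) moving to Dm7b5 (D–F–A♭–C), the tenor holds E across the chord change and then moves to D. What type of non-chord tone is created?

E is a suspension.

The harmony at that moment is D half-diminished seventh chord (D, F, A♭, C); E is not a chord tone.
It is held over (the same pitch as the preceding E) and left by step down to D.
Held over from the previous chord and resolving down by step — a suspension.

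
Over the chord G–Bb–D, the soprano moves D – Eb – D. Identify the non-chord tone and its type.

The harmony at that moment is G minor triad (G, Bb, D); Eb is not a chord tone.
It is approached by step up from D and left by step down to D.
Step away and step back to the same note — a neighbor tone (upper neighbor).

Eb is a neighbor tone.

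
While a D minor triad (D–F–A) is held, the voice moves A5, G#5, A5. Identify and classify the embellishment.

The harmony at that moment is D minor triad (D, F, A); G#5 is not a chord tone.
It is approached by step down from A5 and left by step up to A5.
Step away and step back to the same note — a neighbor tone (lower neighbor).

G#5 is a neighbor tone.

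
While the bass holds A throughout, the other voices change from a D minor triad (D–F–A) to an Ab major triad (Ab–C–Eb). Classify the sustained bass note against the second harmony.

The harmony at that moment is Ab major triad (Ab, C, Eb); A is not a chord tone.
It is held over (the same pitch as the preceding A) and then sustained as the same pitch into the next harmony.
Sustained through a change of harmony — a pedal tone.

Pedal tone (pedal point).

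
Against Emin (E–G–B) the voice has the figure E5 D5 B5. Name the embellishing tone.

The harmony at that moment is E minor triad (E, G, B); D5 is not a chord tone.
It is approached by step down from E5 and left by leap up to B5.
Step in, leap out — an escape tone.

D5 is an escape tone.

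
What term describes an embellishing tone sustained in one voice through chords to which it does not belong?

Approach: none. Departure: none — a single pitch is sustained while the chords change around it, passing through harmonies that do not contain it.
No melodic motion at all; the dissonance is created entirely by the moving harmonies against the stationary note — a pedal tone (pedal point).

Pedal tone.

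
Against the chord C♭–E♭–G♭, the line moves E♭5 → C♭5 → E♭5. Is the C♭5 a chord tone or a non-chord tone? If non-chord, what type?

Chord tone (the root of Cb major triad).

Cb major triad contains C♭, E♭, G♭; C♭ is the root, so it is a chord tone.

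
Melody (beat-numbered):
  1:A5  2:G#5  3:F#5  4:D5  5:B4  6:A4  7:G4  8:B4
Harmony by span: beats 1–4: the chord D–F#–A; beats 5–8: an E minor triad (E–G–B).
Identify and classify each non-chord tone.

The harmony at that moment is D major triad (D, F#, A); G#5 is not a chord tone.
It is approached by step down from A5 and left by step down to F#5.
Step in, step out in the same direction — a passing tone.
The harmony at that moment is E minor triad (E, G, B); A4 is not a chord tone.
It is approached by step down from B4 and left by step down to G4.
Step in, step out in the same direction — a passing tone.

G#5 (beat 2) — passing tone; A4 (beat 6) — passing tone.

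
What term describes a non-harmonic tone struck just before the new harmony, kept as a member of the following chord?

Approach: ahead of the chord change (typically by step), so it is dissonant against the current harmony. Departure: none — the same pitch is restated or held and is a chord tone of the new harmony.
Dissonant first, consonant once the harmony catches up: the note simply arrives early — an anticipation. (The reverse timing, consonant first and dissonant after the change, would be a suspension or retardation.)

Anticipation.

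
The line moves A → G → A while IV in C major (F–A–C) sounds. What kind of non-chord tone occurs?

The harmony at that moment is F major triad (F, A, C); G is not a chord tone.
It is approached by step down from A and left by step up to A.
Step away and step back to the same note — a neighbor tone (lower neighbor).

G is a neighbor tone.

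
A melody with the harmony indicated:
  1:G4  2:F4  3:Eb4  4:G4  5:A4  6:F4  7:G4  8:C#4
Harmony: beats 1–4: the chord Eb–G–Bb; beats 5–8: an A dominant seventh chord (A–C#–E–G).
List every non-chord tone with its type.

F4 (beat 2) — passing tone; F4 (beat 6) — appoggiatura.

The harmony at that moment is Eb major triad (Eb, G, Bb); F4 is not a chord tone.
It is approached by step down from G4 and left by step down to Eb4.
Step in, step out in the same direction — a passing tone.
The harmony at that moment is A dominant seventh chord (A, C#, E, G); F4 is not a chord tone.
It is approached by leap down from A4 and left by step up to G4.
Leap in, step out — an appoggiatura.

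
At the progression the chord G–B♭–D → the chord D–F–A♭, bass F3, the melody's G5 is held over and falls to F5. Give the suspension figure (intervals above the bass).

9–8 suspension.

At the second chord the bass is F3. The suspended G5 lies a ninth above the bass; after resolving down by step to F5, the interval above the bass becomes an octave.
Suspension figures are named by those two intervals: 9–8.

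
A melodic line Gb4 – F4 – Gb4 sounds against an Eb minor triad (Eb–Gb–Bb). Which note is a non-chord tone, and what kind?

The harmony at that moment is Eb minor triad (Eb, Gb, Bb); F4 is not a chord tone.
It is approached by step down from Gb4 and left by step up to Gb4.
Step away and step back to the same note — a neighbor tone (lower neighbor).

F4 is a neighbor tone.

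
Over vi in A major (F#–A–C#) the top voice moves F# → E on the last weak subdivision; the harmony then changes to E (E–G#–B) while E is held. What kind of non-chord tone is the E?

E is an anticipation.

The harmony at that moment is F# minor triad (F#, A, C#); E is not a chord tone.
It is approached by step down from F# and then sustained as the same pitch into the next harmony.
Arriving early and becoming a chord tone when the harmony changes — an anticipation.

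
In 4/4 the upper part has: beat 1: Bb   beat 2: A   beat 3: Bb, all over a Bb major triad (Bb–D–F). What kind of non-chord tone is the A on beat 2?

The harmony at that moment is Bb major triad (Bb, D, F); A is not a chord tone.
It is approached by step down from Bb and left by step up to Bb.
Step away and step back to the same note — a neighbor tone (lower neighbor).

Lower neighbor tone.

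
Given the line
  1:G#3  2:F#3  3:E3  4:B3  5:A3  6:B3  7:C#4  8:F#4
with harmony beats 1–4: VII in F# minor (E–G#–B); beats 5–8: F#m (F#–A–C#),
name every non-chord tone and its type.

F#3 (beat 2) — passing tone; B3 (beat 6) — passing tone.

The harmony at that moment is E major triad (E, G#, B); F#3 is not a chord tone.
It is approached by step down from G#3 and left by step down to E3.
Step in, step out in the same direction — a passing tone.
The harmony at that moment is F# minor triad (F#, A, C#); B3 is not a chord tone.
It is approached by step up from A3 and left by step up to C#4.
Step in, step out in the same direction — a passing tone.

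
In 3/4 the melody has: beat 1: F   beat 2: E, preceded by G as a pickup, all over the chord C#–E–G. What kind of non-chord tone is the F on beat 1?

The harmony at that moment is C# diminished triad (C#, E, G); F is not a chord tone.
It is approached by step down from G and left by step down to E.
Step in, step out in the same direction — a passing tone.

Passing tone.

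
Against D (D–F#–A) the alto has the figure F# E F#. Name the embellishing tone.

The harmony at that moment is D major triad (D, F#, A); E is not a chord tone.
It is approached by step down from F# and left by step up to F#.
Step away and step back to the same note — a neighbor tone (lower neighbor).

E is a neighbor tone.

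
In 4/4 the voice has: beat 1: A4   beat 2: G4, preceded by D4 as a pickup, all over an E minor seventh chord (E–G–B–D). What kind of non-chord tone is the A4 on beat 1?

Appoggiatura.

The harmony at that moment is E minor seventh chord (E, G, B, D); A4 is not a chord tone.
It is approached by leap up from D4 and left by step down to G4.
Leap in, step out, metrically accented — an appoggiatura.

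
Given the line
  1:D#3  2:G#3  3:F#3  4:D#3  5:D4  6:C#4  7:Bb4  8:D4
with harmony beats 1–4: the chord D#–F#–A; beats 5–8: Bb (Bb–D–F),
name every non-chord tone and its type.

G#3 (beat 2) — appoggiatura; C#4 (beat 6) — escape tone.

The harmony at that moment is D# diminished triad (D#, F#, A); G#3 is not a chord tone.
It is approached by leap up from D#3 and left by step down to F#3.
Leap in, step out — an appoggiatura.
The harmony at that moment is Bb major triad (Bb, D, F); C#4 is not a chord tone.
It is approached by step down from D4 and left by leap up to Bb4.
Step in, leap out — an escape tone.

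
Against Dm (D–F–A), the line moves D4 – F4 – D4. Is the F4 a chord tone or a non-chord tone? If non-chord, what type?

D minor triad contains D, F, A; F is the third, so it is a chord tone.

Chord tone (the third of D minor triad).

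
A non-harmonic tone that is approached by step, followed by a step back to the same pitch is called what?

Neighbor tone.

Approach: by step. Departure: by step in the opposite direction, back to the starting pitch.
Stepwise on both sides but reversing to return to the same chord tone — a neighbor tone. (Had it continued onward in the same direction it would be a passing tone instead.)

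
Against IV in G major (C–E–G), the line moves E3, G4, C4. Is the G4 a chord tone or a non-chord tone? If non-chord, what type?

Chord tone (the fifth of C major triad).

C major triad contains C, E, G; G is the fifth, so it is a chord tone.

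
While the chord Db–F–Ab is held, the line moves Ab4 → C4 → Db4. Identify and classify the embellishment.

The harmony at that moment is Db major triad (Db, F, Ab); C4 is not a chord tone.
It is approached by leap down from Ab4 and left by step up to Db4.
Leap in, step out — an appoggiatura.

C4 is an appoggiatura.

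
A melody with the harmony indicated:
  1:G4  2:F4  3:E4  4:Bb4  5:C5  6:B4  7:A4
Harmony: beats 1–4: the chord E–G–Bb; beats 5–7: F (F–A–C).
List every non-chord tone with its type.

The harmony at that moment is E diminished triad (E, G, Bb); F4 is not a chord tone.
It is approached by step down from G4 and left by step down to E4.
Step in, step out in the same direction — a passing tone.
The harmony at that moment is F major triad (F, A, C); B4 is not a chord tone.
It is approached by step down from C5 and left by step down to A4.
Step in, step out in the same direction — a passing tone.

F4 (beat 2) — passing tone; B4 (beat 6) — passing tone.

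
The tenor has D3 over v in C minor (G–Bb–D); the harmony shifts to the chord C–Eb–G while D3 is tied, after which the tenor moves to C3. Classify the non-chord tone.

D3 is a suspension.

The harmony at that moment is C minor triad (C, Eb, G); D3 is not a chord tone.
It is held over (the same pitch as the preceding D3) and left by step down to C3.
Held over from the previous chord and resolving down by step — a suspension.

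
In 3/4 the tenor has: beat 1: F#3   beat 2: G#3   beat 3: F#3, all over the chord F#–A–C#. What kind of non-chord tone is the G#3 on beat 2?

Upper neighbor tone.

The harmony at that moment is F# minor triad (F#, A, C#); G#3 is not a chord tone.
It is approached by step up from F#3 and left by step down to F#3.
Step away and step back to the same note — a neighbor tone (upper neighbor).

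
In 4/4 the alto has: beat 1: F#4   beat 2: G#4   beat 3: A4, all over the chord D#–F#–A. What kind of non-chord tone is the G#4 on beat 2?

Passing tone.

The harmony at that moment is D# diminished triad (D#, F#, A); G#4 is not a chord tone.
It is approached by step up from F#4 and left by step up to A4.
Step in, step out in the same direction — a passing tone.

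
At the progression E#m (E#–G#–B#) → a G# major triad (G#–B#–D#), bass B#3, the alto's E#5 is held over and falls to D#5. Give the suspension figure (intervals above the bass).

4–3 suspension.

At the second chord the bass is B#3. The suspended E#5 lies a fourth above the bass; after resolving down by step to D#5, the interval above the bass becomes a third.
Suspension figures are named by those two intervals: 4–3.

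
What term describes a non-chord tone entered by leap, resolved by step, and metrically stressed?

Appoggiatura.

Approach: by leap. Departure: by step. Metric position: strong.
Leap in, step out, in a metrically strong position — an appoggiatura. (It is the mirror image of the escape tone, which steps in and leaps out from a weak position.)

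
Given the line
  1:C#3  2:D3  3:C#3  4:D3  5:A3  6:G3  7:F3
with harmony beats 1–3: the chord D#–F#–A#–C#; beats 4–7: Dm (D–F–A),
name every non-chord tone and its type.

D3 (beat 2) — neighbor tone; G3 (beat 6) — passing tone.

The harmony at that moment is D# minor seventh chord (D#, F#, A#, C#); D3 is not a chord tone.
It is approached by step up from C#3 and left by step down to C#3.
Step away and step back to the same note — a neighbor tone (upper neighbor).
The harmony at that moment is D minor triad (D, F, A); G3 is not a chord tone.
It is approached by step down from A3 and left by step down to F3.
Step in, step out in the same direction — a passing tone.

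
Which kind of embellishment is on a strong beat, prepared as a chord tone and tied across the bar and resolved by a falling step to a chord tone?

Approach: by preparation — the pitch is first a chord tone, then held (tied or repeated) while the harmony changes under it. Departure: down by step. Metric position: strong.
A prepared dissonance that resolves downward by step — a suspension. (The same figure resolving upward would be a retardation.)

Suspension.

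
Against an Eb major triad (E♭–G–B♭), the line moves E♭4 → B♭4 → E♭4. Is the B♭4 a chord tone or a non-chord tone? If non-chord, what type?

Eb major triad contains E♭, G, B♭; B♭ is the fifth, so it is a chord tone.

Chord tone (the fifth of Eb major triad).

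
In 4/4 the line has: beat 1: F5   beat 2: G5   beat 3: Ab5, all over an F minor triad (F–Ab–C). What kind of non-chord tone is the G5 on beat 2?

Passing tone.

The harmony at that moment is F minor triad (F, Ab, C); G5 is not a chord tone.
It is approached by step up from F5 and left by step up to Ab5.
Step in, step out in the same direction — a passing tone.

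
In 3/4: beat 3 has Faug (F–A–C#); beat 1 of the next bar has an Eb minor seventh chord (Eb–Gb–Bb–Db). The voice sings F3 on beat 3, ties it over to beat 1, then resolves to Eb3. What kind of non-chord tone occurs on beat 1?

Suspension.

The harmony at that moment is Eb minor seventh chord (Eb, Gb, Bb, Db); F3 is not a chord tone.
It is held over (the same pitch as the preceding F3) and left by step down to Eb3.
Held over from the previous chord and resolving down by step — a suspension.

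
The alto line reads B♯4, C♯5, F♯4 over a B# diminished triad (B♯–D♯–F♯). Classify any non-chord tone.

C♯5 is an escape tone.

The harmony at that moment is B♯ diminished triad (B♯, D♯, F♯); C♯5 is not a chord tone.
It is approached by step up from B♯4 and left by leap down to F♯4.
Step in, leap out — an escape tone.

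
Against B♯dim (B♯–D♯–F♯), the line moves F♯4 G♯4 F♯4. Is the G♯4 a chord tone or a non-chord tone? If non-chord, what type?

The harmony at that moment is B♯ diminished triad (B♯, D♯, F♯); G♯4 is not a chord tone.
It is approached by step up from F♯4 and left by step down to F♯4.
Step away and step back to the same note — a neighbor tone (upper neighbor).

Non-chord tone — a neighbor tone.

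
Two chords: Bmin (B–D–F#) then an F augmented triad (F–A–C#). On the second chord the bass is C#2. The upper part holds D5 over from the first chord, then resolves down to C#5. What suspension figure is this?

9–8 suspension.

At the second chord the bass is C#2. The suspended D5 lies a ninth above the bass; after resolving down by step to C#5, the interval above the bass becomes an octave.
Suspension figures are named by those two intervals: 9–8.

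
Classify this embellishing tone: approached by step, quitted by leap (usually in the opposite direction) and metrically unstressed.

Escape tone.

Approach: by step. Departure: by leap. Metric position: weak.
Step in, leap out, from a weak position — an escape tone (échappée). (It is the mirror image of the appoggiatura, which leaps in and steps out on a strong beat.)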